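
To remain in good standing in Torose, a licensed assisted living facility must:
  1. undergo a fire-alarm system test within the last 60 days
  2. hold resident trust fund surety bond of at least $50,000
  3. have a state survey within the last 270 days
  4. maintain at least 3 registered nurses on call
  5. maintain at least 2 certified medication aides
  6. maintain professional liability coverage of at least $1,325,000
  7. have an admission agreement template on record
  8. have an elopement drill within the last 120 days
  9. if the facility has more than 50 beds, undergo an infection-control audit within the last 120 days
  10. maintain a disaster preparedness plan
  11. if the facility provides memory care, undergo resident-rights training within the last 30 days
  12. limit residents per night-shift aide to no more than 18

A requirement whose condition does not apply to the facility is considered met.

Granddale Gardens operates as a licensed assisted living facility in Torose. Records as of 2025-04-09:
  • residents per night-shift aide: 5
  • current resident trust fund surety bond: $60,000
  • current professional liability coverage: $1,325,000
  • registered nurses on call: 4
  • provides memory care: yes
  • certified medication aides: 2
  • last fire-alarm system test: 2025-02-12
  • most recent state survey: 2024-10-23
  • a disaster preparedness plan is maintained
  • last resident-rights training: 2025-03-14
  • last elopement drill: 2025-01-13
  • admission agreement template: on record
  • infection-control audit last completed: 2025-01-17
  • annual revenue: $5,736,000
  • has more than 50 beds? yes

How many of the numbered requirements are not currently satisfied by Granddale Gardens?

0

1. fire-alarm system test 56 days ago vs limit 60 → met
2. resident trust fund surety bond $60,000 ≥ $50,000 → met
3. state survey 168 days ago vs limit 270 → met
4. registered nurses on call 4 ≥ 3 → met
5. certified medication aides 2 ≥ 2 → met
6. professional liability coverage $1,325,000 ≥ $1,325,000 → met
7. admission agreement template present → met
8. elopement drill 86 days ago vs limit 120 → met
9. condition 'has more than 50 beds' holds; infection-control audit 82 days ago vs limit 120 → met
10. disaster preparedness plan present → met
11. condition 'provides memory care' holds; resident-rights training 26 days ago vs limit 30 → met
12. residents per night-shift aide 5 ≤ 18 → met
Not met: 0 of 12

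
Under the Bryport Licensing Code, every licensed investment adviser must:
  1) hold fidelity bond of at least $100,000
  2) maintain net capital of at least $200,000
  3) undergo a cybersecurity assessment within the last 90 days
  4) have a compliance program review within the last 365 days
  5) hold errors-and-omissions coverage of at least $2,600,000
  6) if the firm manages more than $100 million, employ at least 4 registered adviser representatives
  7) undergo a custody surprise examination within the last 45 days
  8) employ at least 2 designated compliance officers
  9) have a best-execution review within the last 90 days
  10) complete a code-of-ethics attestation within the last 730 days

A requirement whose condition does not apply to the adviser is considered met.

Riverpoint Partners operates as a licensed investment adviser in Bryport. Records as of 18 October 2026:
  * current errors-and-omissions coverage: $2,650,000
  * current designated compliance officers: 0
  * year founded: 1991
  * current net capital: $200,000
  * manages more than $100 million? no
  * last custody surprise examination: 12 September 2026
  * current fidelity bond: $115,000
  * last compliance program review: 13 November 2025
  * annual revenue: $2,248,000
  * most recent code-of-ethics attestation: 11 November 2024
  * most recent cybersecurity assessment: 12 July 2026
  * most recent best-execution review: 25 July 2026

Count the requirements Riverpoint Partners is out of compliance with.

2

1. fidelity bond $115,000 ≥ $100,000 → met
2. net capital $200,000 ≥ $200,000 → met
3. cybersecurity assessment 98 days ago vs limit 90 → not met
4. compliance program review 339 days ago vs limit 365 → met
5. errors-and-omissions coverage $2,650,000 ≥ $2,600,000 → met
6. condition 'manages more than $100 million' does not hold → requirement n/a → met
7. custody surprise examination 36 days ago vs limit 45 → met
8. designated compliance officers 0 < 2 → not met
9. best-execution review 85 days ago vs limit 90 → met
10. code-of-ethics attestation 706 days ago vs limit 730 → met
Not met: 2 of 10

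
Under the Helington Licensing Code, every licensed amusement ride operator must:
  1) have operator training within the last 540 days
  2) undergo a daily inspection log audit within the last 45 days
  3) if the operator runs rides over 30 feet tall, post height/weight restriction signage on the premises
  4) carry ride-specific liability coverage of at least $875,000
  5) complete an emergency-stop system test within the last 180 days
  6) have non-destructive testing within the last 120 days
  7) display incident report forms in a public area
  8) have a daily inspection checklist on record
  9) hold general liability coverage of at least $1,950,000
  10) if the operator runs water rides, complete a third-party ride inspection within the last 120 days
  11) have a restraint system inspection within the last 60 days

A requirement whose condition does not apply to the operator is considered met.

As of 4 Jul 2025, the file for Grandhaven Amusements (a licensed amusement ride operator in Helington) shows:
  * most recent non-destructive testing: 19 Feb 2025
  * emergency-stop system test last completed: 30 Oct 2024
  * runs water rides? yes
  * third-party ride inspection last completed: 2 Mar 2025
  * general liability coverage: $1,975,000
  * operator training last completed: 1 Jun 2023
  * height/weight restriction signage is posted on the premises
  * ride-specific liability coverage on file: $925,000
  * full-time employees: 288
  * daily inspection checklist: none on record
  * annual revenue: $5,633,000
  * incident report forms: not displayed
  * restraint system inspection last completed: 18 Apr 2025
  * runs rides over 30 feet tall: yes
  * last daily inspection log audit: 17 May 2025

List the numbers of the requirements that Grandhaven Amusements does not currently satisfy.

1. operator training 764 days ago vs limit 540 → not met
2. daily inspection log audit 48 days ago vs limit 45 → not met
3. condition 'runs rides over 30 feet tall' holds; height/weight restriction signage present → met
4. ride-specific liability coverage $925,000 ≥ $875,000 → met
5. emergency-stop system test 247 days ago vs limit 180 → not met
6. non-destructive testing 135 days ago vs limit 120 → not met
7. incident report forms absent → not met
8. daily inspection checklist absent → not met
9. general liability coverage $1,975,000 ≥ $1,950,000 → met
10. condition 'runs water rides' holds; third-party ride inspection 124 days ago vs limit 120 → not met
11. restraint system inspection 77 days ago vs limit 60 → not met
Not met: 1, 2, 5, 6, 7, 8, 10, 11

1, 2, 5, 6, 7, 8, 10, 11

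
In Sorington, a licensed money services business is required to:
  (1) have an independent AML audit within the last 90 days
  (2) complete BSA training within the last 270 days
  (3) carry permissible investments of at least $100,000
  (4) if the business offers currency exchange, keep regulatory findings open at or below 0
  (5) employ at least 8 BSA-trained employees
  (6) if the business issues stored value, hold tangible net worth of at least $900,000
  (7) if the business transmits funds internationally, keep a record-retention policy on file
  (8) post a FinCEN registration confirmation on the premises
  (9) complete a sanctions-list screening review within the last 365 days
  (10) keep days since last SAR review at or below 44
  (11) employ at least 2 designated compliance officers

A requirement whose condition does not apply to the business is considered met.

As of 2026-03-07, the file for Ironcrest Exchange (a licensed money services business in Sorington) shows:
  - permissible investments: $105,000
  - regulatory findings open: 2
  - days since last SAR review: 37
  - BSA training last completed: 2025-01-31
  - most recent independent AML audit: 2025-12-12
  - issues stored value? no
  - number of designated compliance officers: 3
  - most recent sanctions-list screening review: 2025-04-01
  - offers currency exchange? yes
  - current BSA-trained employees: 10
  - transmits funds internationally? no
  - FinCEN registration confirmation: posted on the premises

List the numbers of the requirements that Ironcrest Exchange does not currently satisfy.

1. independent AML audit 85 days ago vs limit 90 → met
2. BSA training 400 days ago vs limit 270 → not met
3. permissible investments $105,000 ≥ $100,000 → met
4. condition 'offers currency exchange' holds; regulatory findings open 2 > 0 → not met
5. BSA-trained employees 10 ≥ 8 → met
6. condition 'issues stored value' does not hold → requirement n/a → met
7. condition 'transmits funds internationally' does not hold → requirement n/a → met
8. FinCEN registration confirmation present → met
9. sanctions-list screening review 340 days ago vs limit 365 → met
10. days since last SAR review 37 ≤ 44 → met
11. designated compliance officers 3 ≥ 2 → met
Not met: 2, 4

2, 4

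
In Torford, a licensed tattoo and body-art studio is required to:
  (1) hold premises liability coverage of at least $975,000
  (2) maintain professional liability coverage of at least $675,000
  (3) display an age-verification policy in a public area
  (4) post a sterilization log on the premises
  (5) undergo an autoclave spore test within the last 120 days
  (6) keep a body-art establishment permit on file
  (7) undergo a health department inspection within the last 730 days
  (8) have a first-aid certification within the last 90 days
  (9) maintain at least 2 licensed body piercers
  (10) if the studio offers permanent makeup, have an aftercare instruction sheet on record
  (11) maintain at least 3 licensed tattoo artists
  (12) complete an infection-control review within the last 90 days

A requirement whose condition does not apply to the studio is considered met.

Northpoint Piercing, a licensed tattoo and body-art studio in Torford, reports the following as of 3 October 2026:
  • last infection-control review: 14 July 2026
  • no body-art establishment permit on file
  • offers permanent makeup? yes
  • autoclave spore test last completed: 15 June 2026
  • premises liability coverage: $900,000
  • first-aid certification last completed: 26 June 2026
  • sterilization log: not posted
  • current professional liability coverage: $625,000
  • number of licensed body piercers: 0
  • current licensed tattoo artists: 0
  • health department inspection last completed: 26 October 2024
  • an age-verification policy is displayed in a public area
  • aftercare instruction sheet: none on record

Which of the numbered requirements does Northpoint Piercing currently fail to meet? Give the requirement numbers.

1. premises liability coverage $900,000 < $975,000 → not met
2. professional liability coverage $625,000 < $675,000 → not met
3. age-verification policy present → met
4. sterilization log absent → not met
5. autoclave spore test 110 days ago vs limit 120 → met
6. body-art establishment permit absent → not met
7. health department inspection 707 days ago vs limit 730 → met
8. first-aid certification 99 days ago vs limit 90 → not met
9. licensed body piercers 0 < 2 → not met
10. condition 'offers permanent makeup' holds; aftercare instruction sheet absent → not met
11. licensed tattoo artists 0 < 3 → not met
12. infection-control review 81 days ago vs limit 90 → met
Not met: 1, 2, 4, 6, 8, 9, 10, 11

1, 2, 4, 6, 8, 9, 10, 11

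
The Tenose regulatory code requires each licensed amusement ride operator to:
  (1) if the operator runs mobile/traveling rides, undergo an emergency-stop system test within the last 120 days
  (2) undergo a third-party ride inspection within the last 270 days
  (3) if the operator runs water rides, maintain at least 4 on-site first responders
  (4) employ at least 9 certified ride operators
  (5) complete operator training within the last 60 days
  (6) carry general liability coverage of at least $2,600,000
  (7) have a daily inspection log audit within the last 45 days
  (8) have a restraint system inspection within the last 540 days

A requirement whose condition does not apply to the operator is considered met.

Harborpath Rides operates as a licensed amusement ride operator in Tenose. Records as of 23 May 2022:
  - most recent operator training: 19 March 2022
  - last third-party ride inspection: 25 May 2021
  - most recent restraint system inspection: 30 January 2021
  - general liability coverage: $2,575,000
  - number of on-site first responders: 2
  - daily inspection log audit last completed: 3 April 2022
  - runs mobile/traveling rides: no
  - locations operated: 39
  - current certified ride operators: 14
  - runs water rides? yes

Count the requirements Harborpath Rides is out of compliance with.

1. condition 'runs mobile/traveling rides' does not hold → requirement n/a → met
2. third-party ride inspection 363 days ago vs limit 270 → not met
3. condition 'runs water rides' holds; on-site first responders 2 < 4 → not met
4. certified ride operators 14 ≥ 9 → met
5. operator training 65 days ago vs limit 60 → not met
6. general liability coverage $2,575,000 < $2,600,000 → not met
7. daily inspection log audit 50 days ago vs limit 45 → not met
8. restraint system inspection 478 days ago vs limit 540 → met
Not met: 5 of 8

5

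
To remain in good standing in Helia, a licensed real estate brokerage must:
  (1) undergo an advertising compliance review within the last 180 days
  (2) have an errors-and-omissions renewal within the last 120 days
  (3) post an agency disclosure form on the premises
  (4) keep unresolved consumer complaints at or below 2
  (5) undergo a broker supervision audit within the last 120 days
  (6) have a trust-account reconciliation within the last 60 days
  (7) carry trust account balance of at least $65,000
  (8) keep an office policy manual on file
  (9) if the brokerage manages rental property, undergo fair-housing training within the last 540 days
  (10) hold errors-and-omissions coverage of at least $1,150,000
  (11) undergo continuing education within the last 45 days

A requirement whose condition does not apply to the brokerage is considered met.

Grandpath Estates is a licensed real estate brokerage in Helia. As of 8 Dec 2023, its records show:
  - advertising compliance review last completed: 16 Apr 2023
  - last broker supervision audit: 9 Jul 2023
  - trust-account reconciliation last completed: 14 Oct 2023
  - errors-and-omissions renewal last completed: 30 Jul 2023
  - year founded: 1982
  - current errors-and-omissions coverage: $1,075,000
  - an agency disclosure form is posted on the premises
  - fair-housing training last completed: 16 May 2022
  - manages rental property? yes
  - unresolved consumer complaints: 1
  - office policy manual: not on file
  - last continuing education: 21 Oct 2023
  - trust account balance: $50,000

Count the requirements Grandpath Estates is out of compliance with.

1. advertising compliance review 236 days ago vs limit 180 → not met
2. errors-and-omissions renewal 131 days ago vs limit 120 → not met
3. agency disclosure form present → met
4. unresolved consumer complaints 1 ≤ 2 → met
5. broker supervision audit 152 days ago vs limit 120 → not met
6. trust-account reconciliation 55 days ago vs limit 60 → met
7. trust account balance $50,000 < $65,000 → not met
8. office policy manual absent → not met
9. condition 'manages rental property' holds; fair-housing training 571 days ago vs limit 540 → not met
10. errors-and-omissions coverage $1,075,000 < $1,150,000 → not met
11. continuing education 48 days ago vs limit 45 → not met
Not met: 8 of 11

8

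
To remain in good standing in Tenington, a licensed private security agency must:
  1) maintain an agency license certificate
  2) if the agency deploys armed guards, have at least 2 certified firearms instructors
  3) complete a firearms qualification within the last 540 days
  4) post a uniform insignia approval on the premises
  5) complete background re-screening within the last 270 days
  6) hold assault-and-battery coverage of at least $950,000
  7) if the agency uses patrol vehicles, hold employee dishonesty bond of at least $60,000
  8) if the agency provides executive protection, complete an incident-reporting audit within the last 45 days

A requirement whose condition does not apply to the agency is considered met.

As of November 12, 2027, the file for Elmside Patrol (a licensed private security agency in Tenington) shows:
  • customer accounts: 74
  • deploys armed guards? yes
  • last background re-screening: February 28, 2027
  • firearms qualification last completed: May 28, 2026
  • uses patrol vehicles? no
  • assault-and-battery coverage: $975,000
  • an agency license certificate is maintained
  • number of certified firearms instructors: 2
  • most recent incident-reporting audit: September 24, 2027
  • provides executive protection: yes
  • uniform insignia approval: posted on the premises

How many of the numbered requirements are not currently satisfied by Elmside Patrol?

1. agency license certificate present → met
2. condition 'deploys armed guards' holds; certified firearms instructors 2 ≥ 2 → met
3. firearms qualification 533 days ago vs limit 540 → met
4. uniform insignia approval present → met
5. background re-screening 257 days ago vs limit 270 → met
6. assault-and-battery coverage $975,000 ≥ $950,000 → met
7. condition 'uses patrol vehicles' does not hold → requirement n/a → met
8. condition 'provides executive protection' holds; incident-reporting audit 49 days ago vs limit 45 → not met
Not met: 1 of 8

1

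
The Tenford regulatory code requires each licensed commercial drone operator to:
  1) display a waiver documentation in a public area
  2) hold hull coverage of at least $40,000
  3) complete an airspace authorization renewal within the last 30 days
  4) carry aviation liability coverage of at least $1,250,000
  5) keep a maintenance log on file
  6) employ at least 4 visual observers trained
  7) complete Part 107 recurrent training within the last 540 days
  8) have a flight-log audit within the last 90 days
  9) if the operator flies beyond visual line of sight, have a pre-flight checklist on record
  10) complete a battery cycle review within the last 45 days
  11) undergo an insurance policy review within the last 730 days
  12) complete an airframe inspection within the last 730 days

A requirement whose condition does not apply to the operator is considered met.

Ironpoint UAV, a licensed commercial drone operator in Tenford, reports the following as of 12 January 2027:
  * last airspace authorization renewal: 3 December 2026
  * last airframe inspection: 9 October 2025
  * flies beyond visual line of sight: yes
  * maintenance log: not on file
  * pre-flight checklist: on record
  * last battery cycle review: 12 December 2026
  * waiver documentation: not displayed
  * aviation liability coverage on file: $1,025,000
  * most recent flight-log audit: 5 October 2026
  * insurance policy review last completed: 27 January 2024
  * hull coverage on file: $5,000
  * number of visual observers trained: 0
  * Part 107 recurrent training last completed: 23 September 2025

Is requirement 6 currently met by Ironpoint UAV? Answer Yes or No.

6. visual observers trained 0 < 4 → not met

No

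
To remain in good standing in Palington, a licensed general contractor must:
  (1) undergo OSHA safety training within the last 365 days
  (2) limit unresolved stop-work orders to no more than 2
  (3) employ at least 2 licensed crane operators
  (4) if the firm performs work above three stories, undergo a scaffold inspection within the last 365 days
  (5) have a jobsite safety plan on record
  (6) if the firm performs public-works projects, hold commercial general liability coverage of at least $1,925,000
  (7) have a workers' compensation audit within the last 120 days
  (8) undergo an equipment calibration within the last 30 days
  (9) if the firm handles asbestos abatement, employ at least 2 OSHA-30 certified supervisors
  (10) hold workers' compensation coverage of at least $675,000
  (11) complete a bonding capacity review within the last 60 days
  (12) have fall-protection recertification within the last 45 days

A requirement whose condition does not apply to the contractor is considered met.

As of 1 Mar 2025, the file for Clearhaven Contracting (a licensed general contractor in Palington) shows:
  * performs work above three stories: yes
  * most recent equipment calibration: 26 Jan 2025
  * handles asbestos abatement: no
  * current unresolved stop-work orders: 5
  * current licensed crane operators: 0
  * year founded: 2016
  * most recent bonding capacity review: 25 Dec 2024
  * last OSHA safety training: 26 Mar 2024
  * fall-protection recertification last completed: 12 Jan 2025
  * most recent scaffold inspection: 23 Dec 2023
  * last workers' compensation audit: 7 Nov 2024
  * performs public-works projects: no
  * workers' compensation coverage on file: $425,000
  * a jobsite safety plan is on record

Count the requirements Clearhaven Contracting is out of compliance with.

1. OSHA safety training 340 days ago vs limit 365 → met
2. unresolved stop-work orders 5 > 2 → not met
3. licensed crane operators 0 < 2 → not met
4. condition 'performs work above three stories' holds; scaffold inspection 434 days ago vs limit 365 → not met
5. jobsite safety plan present → met
6. condition 'performs public-works projects' does not hold → requirement n/a → met
7. workers' compensation audit 114 days ago vs limit 120 → met
8. equipment calibration 34 days ago vs limit 30 → not met
9. condition 'handles asbestos abatement' does not hold → requirement n/a → met
10. workers' compensation coverage $425,000 < $675,000 → not met
11. bonding capacity review 66 days ago vs limit 60 → not met
12. fall-protection recertification 48 days ago vs limit 45 → not met
Not met: 7 of 12

7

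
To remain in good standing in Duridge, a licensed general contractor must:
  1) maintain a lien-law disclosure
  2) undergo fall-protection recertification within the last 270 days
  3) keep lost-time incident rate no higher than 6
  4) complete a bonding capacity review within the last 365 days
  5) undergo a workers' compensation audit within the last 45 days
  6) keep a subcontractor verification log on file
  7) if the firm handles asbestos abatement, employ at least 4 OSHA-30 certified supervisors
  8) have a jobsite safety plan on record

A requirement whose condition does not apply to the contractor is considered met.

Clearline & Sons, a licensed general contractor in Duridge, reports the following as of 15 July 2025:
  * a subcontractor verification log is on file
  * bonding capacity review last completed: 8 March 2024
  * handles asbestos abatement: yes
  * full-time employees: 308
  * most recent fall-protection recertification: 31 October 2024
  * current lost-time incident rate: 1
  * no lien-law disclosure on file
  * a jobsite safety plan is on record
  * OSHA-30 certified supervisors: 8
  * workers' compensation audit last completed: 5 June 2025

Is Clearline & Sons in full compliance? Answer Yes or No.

No

1. lien-law disclosure absent → not met
2. fall-protection recertification 257 days ago vs limit 270 → met
3. lost-time incident rate 1 ≤ 6 → met
4. bonding capacity review 494 days ago vs limit 365 → not met
5. workers' compensation audit 40 days ago vs limit 45 → met
6. subcontractor verification log present → met
7. condition 'handles asbestos abatement' holds; OSHA-30 certified supervisors 8 ≥ 4 → met
8. jobsite safety plan present → met
Not met: 1, 4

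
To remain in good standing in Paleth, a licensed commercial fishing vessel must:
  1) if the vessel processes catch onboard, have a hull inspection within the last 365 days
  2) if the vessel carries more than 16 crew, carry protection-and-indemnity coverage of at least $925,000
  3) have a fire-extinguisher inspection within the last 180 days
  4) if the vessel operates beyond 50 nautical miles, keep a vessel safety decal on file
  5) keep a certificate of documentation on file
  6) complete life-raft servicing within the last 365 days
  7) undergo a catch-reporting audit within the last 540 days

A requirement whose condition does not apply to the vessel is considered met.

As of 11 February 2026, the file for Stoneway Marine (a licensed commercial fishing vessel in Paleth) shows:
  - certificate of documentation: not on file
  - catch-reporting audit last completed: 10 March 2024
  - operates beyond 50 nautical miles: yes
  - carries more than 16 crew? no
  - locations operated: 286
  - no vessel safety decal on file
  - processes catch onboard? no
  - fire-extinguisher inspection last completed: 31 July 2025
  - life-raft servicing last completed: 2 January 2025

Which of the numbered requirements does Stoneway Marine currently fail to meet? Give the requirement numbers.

1. condition 'processes catch onboard' does not hold → requirement n/a → met
2. condition 'carries more than 16 crew' does not hold → requirement n/a → met
3. fire-extinguisher inspection 195 days ago vs limit 180 → not met
4. condition 'operates beyond 50 nautical miles' holds; vessel safety decal absent → not met
5. certificate of documentation absent → not met
6. life-raft servicing 405 days ago vs limit 365 → not met
7. catch-reporting audit 703 days ago vs limit 540 → not met
Not met: 3, 4, 5, 6, 7

3, 4, 5, 6, 7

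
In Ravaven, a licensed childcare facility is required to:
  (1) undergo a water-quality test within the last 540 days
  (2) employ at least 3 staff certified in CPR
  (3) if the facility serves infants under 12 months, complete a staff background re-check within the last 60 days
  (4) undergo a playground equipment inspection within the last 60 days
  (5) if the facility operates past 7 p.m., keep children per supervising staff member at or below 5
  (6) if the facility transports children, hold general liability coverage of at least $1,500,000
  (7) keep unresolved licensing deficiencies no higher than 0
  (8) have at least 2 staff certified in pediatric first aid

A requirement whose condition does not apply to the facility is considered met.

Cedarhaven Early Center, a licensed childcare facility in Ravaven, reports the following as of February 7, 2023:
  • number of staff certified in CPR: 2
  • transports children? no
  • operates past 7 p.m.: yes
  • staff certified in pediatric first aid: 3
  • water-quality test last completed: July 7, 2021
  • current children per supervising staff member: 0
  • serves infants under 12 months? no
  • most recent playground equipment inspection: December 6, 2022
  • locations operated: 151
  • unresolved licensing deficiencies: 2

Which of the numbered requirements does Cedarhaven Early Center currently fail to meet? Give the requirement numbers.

1. water-quality test 580 days ago vs limit 540 → not met
2. staff certified in CPR 2 < 3 → not met
3. condition 'serves infants under 12 months' does not hold → requirement n/a → met
4. playground equipment inspection 63 days ago vs limit 60 → not met
5. condition 'operates past 7 p.m.' holds; children per supervising staff member 0 ≤ 5 → met
6. condition 'transports children' does not hold → requirement n/a → met
7. unresolved licensing deficiencies 2 > 0 → not met
8. staff certified in pediatric first aid 3 ≥ 2 → met
Not met: 1, 2, 4, 7

1, 2, 4, 7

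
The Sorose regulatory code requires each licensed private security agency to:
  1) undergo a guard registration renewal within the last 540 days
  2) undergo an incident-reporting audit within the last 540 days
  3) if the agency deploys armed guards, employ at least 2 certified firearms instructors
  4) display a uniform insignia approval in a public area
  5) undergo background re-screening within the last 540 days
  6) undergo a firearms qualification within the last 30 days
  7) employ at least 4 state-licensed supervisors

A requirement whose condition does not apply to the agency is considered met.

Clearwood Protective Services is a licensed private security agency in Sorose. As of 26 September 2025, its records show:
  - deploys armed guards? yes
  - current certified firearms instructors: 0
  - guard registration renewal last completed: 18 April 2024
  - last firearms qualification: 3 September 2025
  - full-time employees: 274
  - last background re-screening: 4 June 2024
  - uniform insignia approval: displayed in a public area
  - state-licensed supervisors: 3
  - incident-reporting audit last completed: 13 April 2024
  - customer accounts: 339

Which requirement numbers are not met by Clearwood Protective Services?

3, 7

1. guard registration renewal 526 days ago vs limit 540 → met
2. incident-reporting audit 531 days ago vs limit 540 → met
3. condition 'deploys armed guards' holds; certified firearms instructors 0 < 2 → not met
4. uniform insignia approval present → met
5. background re-screening 479 days ago vs limit 540 → met
6. firearms qualification 23 days ago vs limit 30 → met
7. state-licensed supervisors 3 < 4 → not met
Not met: 3, 7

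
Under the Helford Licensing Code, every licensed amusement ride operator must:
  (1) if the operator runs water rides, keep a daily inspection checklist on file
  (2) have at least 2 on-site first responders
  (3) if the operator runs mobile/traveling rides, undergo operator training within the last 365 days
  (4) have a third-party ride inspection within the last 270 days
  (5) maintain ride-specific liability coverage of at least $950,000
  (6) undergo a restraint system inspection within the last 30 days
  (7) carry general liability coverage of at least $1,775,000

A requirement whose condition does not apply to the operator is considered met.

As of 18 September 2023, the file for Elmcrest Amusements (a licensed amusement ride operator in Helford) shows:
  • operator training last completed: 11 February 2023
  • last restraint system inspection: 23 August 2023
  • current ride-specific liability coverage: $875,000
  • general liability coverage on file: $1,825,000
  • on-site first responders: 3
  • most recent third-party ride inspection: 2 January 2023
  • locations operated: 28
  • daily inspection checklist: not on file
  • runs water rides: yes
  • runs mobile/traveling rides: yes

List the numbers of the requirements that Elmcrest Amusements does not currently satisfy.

1, 5

1. condition 'runs water rides' holds; daily inspection checklist absent → not met
2. on-site first responders 3 ≥ 2 → met
3. condition 'runs mobile/traveling rides' holds; operator training 219 days ago vs limit 365 → met
4. third-party ride inspection 259 days ago vs limit 270 → met
5. ride-specific liability coverage $875,000 < $950,000 → not met
6. restraint system inspection 26 days ago vs limit 30 → met
7. general liability coverage $1,825,000 ≥ $1,775,000 → met
Not met: 1, 5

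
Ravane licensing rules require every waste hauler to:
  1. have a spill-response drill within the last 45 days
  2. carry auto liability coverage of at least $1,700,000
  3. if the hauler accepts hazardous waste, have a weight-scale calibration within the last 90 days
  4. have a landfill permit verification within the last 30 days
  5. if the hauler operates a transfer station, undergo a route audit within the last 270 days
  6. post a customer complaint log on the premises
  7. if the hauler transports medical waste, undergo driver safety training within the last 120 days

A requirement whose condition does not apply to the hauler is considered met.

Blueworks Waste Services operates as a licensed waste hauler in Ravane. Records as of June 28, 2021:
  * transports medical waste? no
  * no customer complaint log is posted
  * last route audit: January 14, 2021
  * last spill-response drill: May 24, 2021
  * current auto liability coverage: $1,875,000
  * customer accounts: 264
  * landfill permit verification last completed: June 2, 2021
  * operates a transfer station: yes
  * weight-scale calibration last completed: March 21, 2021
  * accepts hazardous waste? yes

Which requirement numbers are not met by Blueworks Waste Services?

1. spill-response drill 35 days ago vs limit 45 → met
2. auto liability coverage $1,875,000 ≥ $1,700,000 → met
3. condition 'accepts hazardous waste' holds; weight-scale calibration 99 days ago vs limit 90 → not met
4. landfill permit verification 26 days ago vs limit 30 → met
5. condition 'operates a transfer station' holds; route audit 165 days ago vs limit 270 → met
6. customer complaint log absent → not met
7. condition 'transports medical waste' does not hold → requirement n/a → met
Not met: 3, 6

3, 6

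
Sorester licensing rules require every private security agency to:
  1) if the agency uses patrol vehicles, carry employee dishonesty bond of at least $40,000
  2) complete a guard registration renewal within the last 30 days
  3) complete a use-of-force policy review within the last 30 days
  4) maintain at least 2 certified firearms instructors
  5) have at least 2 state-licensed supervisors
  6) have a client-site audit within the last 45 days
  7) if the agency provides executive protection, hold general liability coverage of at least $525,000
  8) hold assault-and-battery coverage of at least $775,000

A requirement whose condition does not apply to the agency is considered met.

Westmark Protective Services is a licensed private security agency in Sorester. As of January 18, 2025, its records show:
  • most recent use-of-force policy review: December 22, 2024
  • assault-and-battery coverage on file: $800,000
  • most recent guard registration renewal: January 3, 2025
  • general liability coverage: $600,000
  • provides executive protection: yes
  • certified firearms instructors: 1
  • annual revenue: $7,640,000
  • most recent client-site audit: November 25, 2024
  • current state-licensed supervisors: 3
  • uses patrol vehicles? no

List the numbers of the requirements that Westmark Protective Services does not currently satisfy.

4, 6

1. condition 'uses patrol vehicles' does not hold → requirement n/a → met
2. guard registration renewal 15 days ago vs limit 30 → met
3. use-of-force policy review 27 days ago vs limit 30 → met
4. certified firearms instructors 1 < 2 → not met
5. state-licensed supervisors 3 ≥ 2 → met
6. client-site audit 54 days ago vs limit 45 → not met
7. condition 'provides executive protection' holds; general liability coverage $600,000 ≥ $525,000 → met
8. assault-and-battery coverage $800,000 ≥ $775,000 → met
Not met: 4, 6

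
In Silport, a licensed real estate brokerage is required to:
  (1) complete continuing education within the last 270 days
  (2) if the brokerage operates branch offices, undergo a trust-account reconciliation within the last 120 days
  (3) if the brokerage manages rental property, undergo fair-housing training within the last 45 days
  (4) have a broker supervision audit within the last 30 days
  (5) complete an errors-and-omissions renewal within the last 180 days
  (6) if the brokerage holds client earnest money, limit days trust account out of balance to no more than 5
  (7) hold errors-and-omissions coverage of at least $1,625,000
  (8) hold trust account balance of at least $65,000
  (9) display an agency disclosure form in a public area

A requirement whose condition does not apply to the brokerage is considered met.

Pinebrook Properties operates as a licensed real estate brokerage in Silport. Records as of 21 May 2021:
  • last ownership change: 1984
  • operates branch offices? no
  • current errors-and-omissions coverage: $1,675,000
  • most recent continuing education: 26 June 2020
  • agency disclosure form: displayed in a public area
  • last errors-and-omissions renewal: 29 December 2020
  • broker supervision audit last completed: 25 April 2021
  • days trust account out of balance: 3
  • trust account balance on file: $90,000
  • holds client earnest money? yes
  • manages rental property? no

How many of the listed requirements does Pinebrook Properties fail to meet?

1

1. continuing education 329 days ago vs limit 270 → not met
2. condition 'operates branch offices' does not hold → requirement n/a → met
3. condition 'manages rental property' does not hold → requirement n/a → met
4. broker supervision audit 26 days ago vs limit 30 → met
5. errors-and-omissions renewal 143 days ago vs limit 180 → met
6. condition 'holds client earnest money' holds; days trust account out of balance 3 ≤ 5 → met
7. errors-and-omissions coverage $1,675,000 ≥ $1,625,000 → met
8. trust account balance $90,000 ≥ $65,000 → met
9. agency disclosure form present → met
Not met: 1 of 9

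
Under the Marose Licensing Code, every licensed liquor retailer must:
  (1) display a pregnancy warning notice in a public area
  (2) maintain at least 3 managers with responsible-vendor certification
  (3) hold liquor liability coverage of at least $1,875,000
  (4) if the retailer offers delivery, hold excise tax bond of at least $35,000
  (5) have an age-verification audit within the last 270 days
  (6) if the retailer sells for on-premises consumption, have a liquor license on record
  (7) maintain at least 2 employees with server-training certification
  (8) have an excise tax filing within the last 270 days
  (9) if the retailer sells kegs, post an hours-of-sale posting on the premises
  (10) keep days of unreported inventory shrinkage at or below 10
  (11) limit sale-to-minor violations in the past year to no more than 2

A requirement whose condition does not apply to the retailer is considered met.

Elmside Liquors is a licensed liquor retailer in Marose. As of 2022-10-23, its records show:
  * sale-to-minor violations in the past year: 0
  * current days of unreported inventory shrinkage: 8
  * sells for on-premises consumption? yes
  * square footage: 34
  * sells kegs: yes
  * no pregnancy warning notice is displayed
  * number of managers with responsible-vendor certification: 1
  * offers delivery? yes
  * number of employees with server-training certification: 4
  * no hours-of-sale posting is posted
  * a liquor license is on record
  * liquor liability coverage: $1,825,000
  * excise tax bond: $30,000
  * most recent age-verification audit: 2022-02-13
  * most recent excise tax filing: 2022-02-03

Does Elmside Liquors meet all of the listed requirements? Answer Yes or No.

No

1. pregnancy warning notice absent → not met
2. managers with responsible-vendor certification 1 < 3 → not met
3. liquor liability coverage $1,825,000 < $1,875,000 → not met
4. condition 'offers delivery' holds; excise tax bond $30,000 < $35,000 → not met
5. age-verification audit 252 days ago vs limit 270 → met
6. condition 'sells for on-premises consumption' holds; liquor license present → met
7. employees with server-training certification 4 ≥ 2 → met
8. excise tax filing 262 days ago vs limit 270 → met
9. condition 'sells kegs' holds; hours-of-sale posting absent → not met
10. days of unreported inventory shrinkage 8 ≤ 10 → met
11. sale-to-minor violations in the past year 0 ≤ 2 → met
Not met: 1, 2, 3, 4, 9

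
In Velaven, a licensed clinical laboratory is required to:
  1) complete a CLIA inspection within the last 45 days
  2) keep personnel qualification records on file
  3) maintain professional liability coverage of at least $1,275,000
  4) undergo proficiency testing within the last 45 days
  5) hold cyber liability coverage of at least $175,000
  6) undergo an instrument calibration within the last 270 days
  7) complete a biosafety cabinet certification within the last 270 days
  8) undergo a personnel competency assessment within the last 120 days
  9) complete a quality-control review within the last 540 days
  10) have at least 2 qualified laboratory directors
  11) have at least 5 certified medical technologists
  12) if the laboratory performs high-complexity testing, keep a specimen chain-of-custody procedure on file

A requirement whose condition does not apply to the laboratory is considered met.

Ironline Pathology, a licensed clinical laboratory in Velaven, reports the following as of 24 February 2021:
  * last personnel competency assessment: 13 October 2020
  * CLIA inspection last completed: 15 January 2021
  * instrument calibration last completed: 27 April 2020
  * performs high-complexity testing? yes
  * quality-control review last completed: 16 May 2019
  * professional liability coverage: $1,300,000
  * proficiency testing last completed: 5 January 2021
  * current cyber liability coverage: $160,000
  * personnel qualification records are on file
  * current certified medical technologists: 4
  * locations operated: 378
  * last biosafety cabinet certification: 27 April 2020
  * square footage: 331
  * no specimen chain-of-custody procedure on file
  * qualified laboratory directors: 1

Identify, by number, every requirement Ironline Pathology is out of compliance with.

4, 5, 6, 7, 8, 9, 10, 11, 12

1. CLIA inspection 40 days ago vs limit 45 → met
2. personnel qualification records present → met
3. professional liability coverage $1,300,000 ≥ $1,275,000 → met
4. proficiency testing 50 days ago vs limit 45 → not met
5. cyber liability coverage $160,000 < $175,000 → not met
6. instrument calibration 303 days ago vs limit 270 → not met
7. biosafety cabinet certification 303 days ago vs limit 270 → not met
8. personnel competency assessment 134 days ago vs limit 120 → not met
9. quality-control review 650 days ago vs limit 540 → not met
10. qualified laboratory directors 1 < 2 → not met
11. certified medical technologists 4 < 5 → not met
12. condition 'performs high-complexity testing' holds; specimen chain-of-custody procedure absent → not met
Not met: 4, 5, 6, 7, 8, 9, 10, 11, 12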